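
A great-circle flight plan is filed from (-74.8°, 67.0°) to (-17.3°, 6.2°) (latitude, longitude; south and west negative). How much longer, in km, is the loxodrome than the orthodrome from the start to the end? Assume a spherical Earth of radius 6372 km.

205 km

Great circle: cos σ = sin φ₁ sin φ₂ + cos φ₁ cos φ₂ cos Δλ,  σ = 1.1493 rad → d_gc = 7323.5 km
Rhumb line: Δψ = +1.7076, q = Δφ/Δψ = 0.5877, d_rh = R√(Δφ²+q²Δλ²) = 7528.9 km
Excess = 7528.9 − 7323.5 = 205.4 ≈ 205 km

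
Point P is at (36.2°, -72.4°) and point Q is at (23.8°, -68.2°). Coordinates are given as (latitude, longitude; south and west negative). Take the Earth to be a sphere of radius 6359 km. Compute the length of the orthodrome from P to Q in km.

Haversine: a = sin²(Δφ/2)+cos φ₁ cos φ₂ sin²(Δλ/2) = 0.01266;  σ = 2·atan2(√a,√(1−a))
σ = 12.918° → d = Rσ = 6359·0.22547 = 1434 km

1434 km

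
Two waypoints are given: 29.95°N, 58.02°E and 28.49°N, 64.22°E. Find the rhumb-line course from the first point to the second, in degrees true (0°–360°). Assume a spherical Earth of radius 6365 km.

Δψ = ln[tan(π/4+φ₂/2)/tan(π/4+φ₁/2)] = -0.0292
Δλ = +0.1082 rad (taken the short way round)
course = atan2(Δλ, Δψ) = 105.10°

105.1°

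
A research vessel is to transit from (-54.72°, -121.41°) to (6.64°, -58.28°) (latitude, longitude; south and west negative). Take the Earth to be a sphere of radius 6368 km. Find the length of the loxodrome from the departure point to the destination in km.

9054 km

Rhumb course C = atan2(Δλ, Δψ) with Δψ = ln[tan(π/4+φ₂/2)/tan(π/4+φ₁/2)] = +1.2619, Δλ = +1.1018 → C = 41.13°
d = R·|Δφ| / |cos C| = 6368·1.07093 / 0.75327 = 9054 km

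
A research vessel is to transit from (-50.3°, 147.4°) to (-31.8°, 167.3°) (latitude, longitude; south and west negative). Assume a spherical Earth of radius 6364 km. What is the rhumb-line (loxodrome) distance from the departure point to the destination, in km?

2634 km

Δψ = ln[tan(π/4+φ₂/2)/tan(π/4+φ₁/2)] = +0.4329;  Δφ = +0.3229 rad,  Δλ = +0.3473 rad
q = Δφ/Δψ = 0.7458
d = R·√(Δφ² + q²Δλ²) = 6364·0.41395 = 2634 km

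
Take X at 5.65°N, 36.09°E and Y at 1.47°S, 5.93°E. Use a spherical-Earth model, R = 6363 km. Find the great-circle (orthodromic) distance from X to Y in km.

cos σ = sin φ₁ sin φ₂ + cos φ₁ cos φ₂ cos Δλ
      = sin(5.65°)sin(-1.47°) + cos(5.65°)cos(-1.47°)cos(-30.16°) = 0.8576
σ = 30.950° → d = Rσ = 6363·0.54018 = 3437 km

3437 km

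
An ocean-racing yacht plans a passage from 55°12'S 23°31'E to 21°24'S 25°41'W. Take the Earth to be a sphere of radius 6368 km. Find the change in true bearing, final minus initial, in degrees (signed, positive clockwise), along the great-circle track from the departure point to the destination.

Initial bearing θ₁ = atan2(sin Δλ cos φ₂, cos φ₁ sin φ₂ − sin φ₁ cos φ₂ cos Δλ) = 292.46°
Final bearing θ₂ = (initial bearing from the destination back to the start) + 180° = 325.49°
Δθ = θ₂ − θ₁ = +33.0°

+33.0°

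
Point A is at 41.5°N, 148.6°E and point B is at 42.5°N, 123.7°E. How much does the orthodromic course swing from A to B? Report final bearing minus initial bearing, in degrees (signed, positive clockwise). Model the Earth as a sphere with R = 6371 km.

At departure: θ₁ = atan2(sin Δλ cos φ₂, cos φ₁ sin φ₂ − sin φ₁ cos φ₂ cos Δλ) = 281.45°
At arrival: θ₂ = atan2(sin Δλ cos φ₁, −cos φ₂ sin φ₁ + sin φ₂ cos φ₁ cos Δλ) = 264.64°
Δθ = θ₂ − θ₁ = -16.8°

-16.8°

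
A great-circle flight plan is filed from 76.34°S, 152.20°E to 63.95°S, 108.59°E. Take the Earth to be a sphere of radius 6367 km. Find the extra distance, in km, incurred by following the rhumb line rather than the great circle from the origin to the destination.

44 km

Great circle: cos σ = sin φ₁ sin φ₂ + cos φ₁ cos φ₂ cos Δλ,  σ = 0.3236 rad → d_gc = 2060.5 km
Rhumb line: Δψ = +0.6582, q = Δφ/Δψ = 0.3285, d_rh = R√(Δφ²+q²Δλ²) = 2104.9 km
Excess = 2104.9 − 2060.5 = 44.4 ≈ 44 km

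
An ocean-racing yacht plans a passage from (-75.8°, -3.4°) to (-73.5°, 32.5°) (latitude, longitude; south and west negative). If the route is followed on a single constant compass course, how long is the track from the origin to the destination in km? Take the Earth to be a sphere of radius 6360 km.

1083 km

Rhumb course C = atan2(Δλ, Δψ) with Δψ = ln[tan(π/4+φ₂/2)/tan(π/4+φ₁/2)] = +0.1519, Δλ = +0.6266 → C = 76.37°
d = R·|Δφ| / |cos C| = 6360·0.04014 / 0.23564 = 1083 km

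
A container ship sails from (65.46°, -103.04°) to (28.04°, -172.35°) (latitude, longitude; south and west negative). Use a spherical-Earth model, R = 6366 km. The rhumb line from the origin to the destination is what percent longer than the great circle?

Great circle: σ = 0.9799 rad → d_gc = Rσ = 6237.8 km
Rhumb: Δφ = -0.6531, Δλ = -1.2097, Δψ = -1.0154, q = Δφ/Δψ = 0.6432 → d_rh = R√(Δφ²+q²Δλ²) = 6466.7 km
Excess = (6466.7 − 6237.8) / 6237.8 = 228.9 / 6237.8 = 3.67% ≈ 3.7%

3.7%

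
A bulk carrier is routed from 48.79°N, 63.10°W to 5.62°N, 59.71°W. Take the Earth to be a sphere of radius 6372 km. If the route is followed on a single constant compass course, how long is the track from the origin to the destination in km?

Δψ = ln[tan(π/4+φ₂/2)/tan(π/4+φ₁/2)] = -0.8800;  Δφ = -0.7535 rad,  Δλ = +0.0592 rad
q = Δφ/Δψ = 0.8562
d = R·√(Δφ² + q²Δλ²) = 6372·0.75516 = 4812 km

4812 km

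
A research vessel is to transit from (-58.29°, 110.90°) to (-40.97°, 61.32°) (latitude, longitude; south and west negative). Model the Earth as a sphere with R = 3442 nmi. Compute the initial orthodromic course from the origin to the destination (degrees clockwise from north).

θ = atan2( sin Δλ·cos φ₂ ,  cos φ₁ sin φ₂ − sin φ₁ cos φ₂ cos Δλ )
  = atan2(-0.5748, +0.0719) = 277.12°

277.1°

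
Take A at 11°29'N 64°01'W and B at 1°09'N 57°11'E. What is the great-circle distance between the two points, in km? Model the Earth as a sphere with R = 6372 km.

Haversine: a = sin²(Δφ/2)+cos φ₁ cos φ₂ sin²(Δλ/2) = 0.75178;  σ = 2·atan2(√a,√(1−a))
σ = 120.236° → d = Rσ = 6372·2.09851 = 13372 km

13372 km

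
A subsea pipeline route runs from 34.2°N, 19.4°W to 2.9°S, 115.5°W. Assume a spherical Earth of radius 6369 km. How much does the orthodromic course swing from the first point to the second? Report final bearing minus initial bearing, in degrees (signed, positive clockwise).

Initial bearing θ₁ = atan2(sin Δλ cos φ₂, cos φ₁ sin φ₂ − sin φ₁ cos φ₂ cos Δλ) = 271.03°
Final bearing θ₂ = (initial bearing from the destination back to the start) + 180° = 235.89°
Δθ = θ₂ − θ₁ = -35.1°

-35.1°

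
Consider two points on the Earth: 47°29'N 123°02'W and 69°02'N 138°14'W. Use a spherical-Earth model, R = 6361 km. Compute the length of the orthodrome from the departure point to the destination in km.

2535 km

cos σ = sin φ₁ sin φ₂ + cos φ₁ cos φ₂ cos Δλ
      = sin(47.48°)sin(69.03°) + cos(47.48°)cos(69.03°)cos(-15.20°) = 0.9216
σ = 22.833° → d = Rσ = 6361·0.39852 = 2535 km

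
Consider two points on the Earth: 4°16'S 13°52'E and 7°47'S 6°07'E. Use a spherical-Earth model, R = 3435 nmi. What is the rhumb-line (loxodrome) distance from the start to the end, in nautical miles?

Rhumb course C = atan2(Δλ, Δψ) with Δψ = ln[tan(π/4+φ₂/2)/tan(π/4+φ₁/2)] = -0.0617, Δλ = -0.1353 → C = 245.47°
d = R·|Δφ| / |cos C| = 3435·0.06138 / 0.41517 = 508 nmi

508 nmi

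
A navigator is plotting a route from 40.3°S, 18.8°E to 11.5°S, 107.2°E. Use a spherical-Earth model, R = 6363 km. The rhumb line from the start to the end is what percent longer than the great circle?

Great circle: σ = 1.4204 rad → d_gc = Rσ = 9038.1 km
Rhumb: Δφ = +0.5027, Δλ = +1.5429, Δψ = +0.5677, q = Δφ/Δψ = 0.8854 → d_rh = R√(Δφ²+q²Δλ²) = 9262.4 km
Excess = (9262.4 − 9038.1) / 9038.1 = 224.3 / 9038.1 = 2.48% ≈ 2.5%

2.5%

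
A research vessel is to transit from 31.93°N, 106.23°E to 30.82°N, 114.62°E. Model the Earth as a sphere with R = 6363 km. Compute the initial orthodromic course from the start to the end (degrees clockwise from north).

N = sin Δλ·cos φ₂ = +0.1253;  D = cos φ₁ sin φ₂ − sin φ₁ cos φ₂ cos Δλ = -0.0145
initial course = atan2(N, D) = 96.61°

96.6°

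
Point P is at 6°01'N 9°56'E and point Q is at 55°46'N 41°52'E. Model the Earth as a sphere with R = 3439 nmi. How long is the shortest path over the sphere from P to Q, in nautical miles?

3352 nmi

Haversine: a = sin²(Δφ/2)+cos φ₁ cos φ₂ sin²(Δλ/2) = 0.21927;  σ = 2·atan2(√a,√(1−a))
σ = 55.843° → d = Rσ = 3439·0.97465 = 3352 nmi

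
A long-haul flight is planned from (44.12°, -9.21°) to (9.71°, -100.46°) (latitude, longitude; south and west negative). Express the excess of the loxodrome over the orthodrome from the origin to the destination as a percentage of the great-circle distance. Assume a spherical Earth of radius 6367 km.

Great circle: σ = 1.4686 rad → d_gc = Rσ = 9350.8 km
Rhumb: Δφ = -0.6006, Δλ = -1.5926, Δψ = -0.6895, q = Δφ/Δψ = 0.8710 → d_rh = R√(Δφ²+q²Δλ²) = 9624.2 km
Excess = (9624.2 − 9350.8) / 9350.8 = 273.4 / 9350.8 = 2.92% ≈ 2.9%

2.9%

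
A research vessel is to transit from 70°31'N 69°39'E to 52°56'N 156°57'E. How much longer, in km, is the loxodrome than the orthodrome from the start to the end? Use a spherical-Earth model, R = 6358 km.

Great circle: cos σ = sin φ₁ sin φ₂ + cos φ₁ cos φ₂ cos Δλ,  σ = 0.7048 rad → d_gc = 4481.4 km
Rhumb line: Δψ = -0.6692, q = Δφ/Δψ = 0.4586, d_rh = R√(Δφ²+q²Δλ²) = 4852.1 km
Excess = 4852.1 − 4481.4 = 370.7 ≈ 371 km

371 km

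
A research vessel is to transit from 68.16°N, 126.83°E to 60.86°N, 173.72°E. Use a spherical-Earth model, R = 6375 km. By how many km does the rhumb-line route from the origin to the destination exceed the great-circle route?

54 km

Great circle: cos σ = sin φ₁ sin φ₂ + cos φ₁ cos φ₂ cos Δλ,  σ = 0.3638 rad → d_gc = 2319.4 km
Rhumb line: Δψ = -0.2980, q = Δφ/Δψ = 0.4275, d_rh = R√(Δφ²+q²Δλ²) = 2373.6 km
Excess = 2373.6 − 2319.4 = 54.2 ≈ 54 km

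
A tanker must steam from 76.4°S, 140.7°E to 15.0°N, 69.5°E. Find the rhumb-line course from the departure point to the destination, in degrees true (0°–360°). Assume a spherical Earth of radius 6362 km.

332.5°

Meridional parts: M(φ₁)=-2.1266, M(φ₂)=+0.2648 → ΔM = +2.3914;  Δλ = -1.2427 rad
tan C = Δλ / ΔM = -0.5196 → C = 332.54°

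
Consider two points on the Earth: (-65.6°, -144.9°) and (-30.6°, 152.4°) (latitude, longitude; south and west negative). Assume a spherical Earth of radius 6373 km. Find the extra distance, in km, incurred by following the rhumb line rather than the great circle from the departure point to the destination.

174 km

Great circle: cos σ = sin φ₁ sin φ₂ + cos φ₁ cos φ₂ cos Δλ,  σ = 0.8935 rad → d_gc = 5694.5 km
Rhumb line: Δψ = +0.9701, q = Δφ/Δψ = 0.6297, d_rh = R√(Δφ²+q²Δλ²) = 5868.8 km
Excess = 5868.8 − 5694.5 = 174.3 ≈ 174 km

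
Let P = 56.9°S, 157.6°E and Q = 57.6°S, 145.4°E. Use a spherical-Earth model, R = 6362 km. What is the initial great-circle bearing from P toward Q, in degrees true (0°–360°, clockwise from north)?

258.8°

N = sin Δλ·cos φ₂ = -0.1132;  D = cos φ₁ sin φ₂ − sin φ₁ cos φ₂ cos Δλ = -0.0224
initial course = atan2(N, D) = 258.83°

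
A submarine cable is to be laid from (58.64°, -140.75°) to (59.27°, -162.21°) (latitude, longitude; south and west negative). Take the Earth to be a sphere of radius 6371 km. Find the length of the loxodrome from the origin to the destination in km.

Rhumb course C = atan2(Δλ, Δψ) with Δψ = ln[tan(π/4+φ₂/2)/tan(π/4+φ₁/2)] = +0.0213, Δλ = -0.3745 → C = 273.26°
d = R·|Δφ| / |cos C| = 6371·0.01100 / 0.05684 = 1233 km

1233 km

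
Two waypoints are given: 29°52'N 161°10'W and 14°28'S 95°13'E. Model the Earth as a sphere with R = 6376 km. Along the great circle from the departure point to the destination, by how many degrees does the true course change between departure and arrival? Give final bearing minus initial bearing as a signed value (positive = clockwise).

-20.8°

Initial bearing θ₁ = atan2(sin Δλ cos φ₂, cos φ₁ sin φ₂ − sin φ₁ cos φ₂ cos Δλ) = 263.75°
Final bearing θ₂ = (initial bearing from the destination back to the start) + 180° = 242.91°
Δθ = θ₂ − θ₁ = -20.8°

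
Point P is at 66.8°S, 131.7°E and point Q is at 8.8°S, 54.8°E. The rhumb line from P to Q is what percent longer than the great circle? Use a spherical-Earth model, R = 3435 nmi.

Great circle: σ = 1.3399 rad → d_gc = Rσ = 4602.6 nmi
Rhumb: Δφ = +1.0123, Δλ = -1.3422, Δψ = +1.4292, q = Δφ/Δψ = 0.7083 → d_rh = R√(Δφ²+q²Δλ²) = 4770.1 nmi
Excess = (4770.1 − 4602.6) / 4602.6 = 167.5 / 4602.6 = 3.64% ≈ 3.6%

3.6%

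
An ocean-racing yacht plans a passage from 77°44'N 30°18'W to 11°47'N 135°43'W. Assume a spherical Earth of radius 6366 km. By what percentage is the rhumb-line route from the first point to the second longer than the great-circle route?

Great circle: σ = 1.4260 rad → d_gc = Rσ = 9078.1 km
Rhumb: Δφ = -1.1510, Δλ = -1.8399, Δψ = -2.0235, q = Δφ/Δψ = 0.5688 → d_rh = R√(Δφ²+q²Δλ²) = 9903.6 km
Excess = (9903.6 − 9078.1) / 9078.1 = 825.5 / 9078.1 = 9.09% ≈ 9.1%

9.1%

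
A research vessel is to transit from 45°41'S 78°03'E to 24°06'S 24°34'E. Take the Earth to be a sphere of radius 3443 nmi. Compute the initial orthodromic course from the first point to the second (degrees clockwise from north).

278.0°

θ = atan2( sin Δλ·cos φ₂ ,  cos φ₁ sin φ₂ − sin φ₁ cos φ₂ cos Δλ )
  = atan2(-0.7336, +0.1034) = 278.02°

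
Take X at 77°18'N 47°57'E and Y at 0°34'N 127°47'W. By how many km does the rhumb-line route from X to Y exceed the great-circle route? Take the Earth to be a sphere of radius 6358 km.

Great circle: cos σ = sin φ₁ sin φ₂ + cos φ₁ cos φ₂ cos Δλ,  σ = 1.7819 rad → d_gc = 11329.6 km
Rhumb line: Δψ = -2.1858, q = Δφ/Δψ = 0.6127, d_rh = R√(Δφ²+q²Δλ²) = 14672.0 km
Excess = 14672.0 − 11329.6 = 3342.4 ≈ 3342 km

3342 km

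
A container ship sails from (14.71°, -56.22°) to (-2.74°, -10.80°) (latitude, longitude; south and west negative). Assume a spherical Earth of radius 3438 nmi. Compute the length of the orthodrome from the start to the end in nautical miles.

2895 nmi

cos σ = sin φ₁ sin φ₂ + cos φ₁ cos φ₂ cos Δλ
      = sin(14.71°)sin(-2.74°) + cos(14.71°)cos(-2.74°)cos(45.42°) = 0.6660
σ = 48.242° → d = Rσ = 3438·0.84198 = 2895 nmi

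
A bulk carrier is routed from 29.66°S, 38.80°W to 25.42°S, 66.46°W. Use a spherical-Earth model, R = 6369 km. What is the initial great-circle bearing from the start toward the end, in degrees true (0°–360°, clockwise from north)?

273.1°

θ = atan2( sin Δλ·cos φ₂ ,  cos φ₁ sin φ₂ − sin φ₁ cos φ₂ cos Δλ )
  = atan2(-0.4193, +0.0229) = 273.12°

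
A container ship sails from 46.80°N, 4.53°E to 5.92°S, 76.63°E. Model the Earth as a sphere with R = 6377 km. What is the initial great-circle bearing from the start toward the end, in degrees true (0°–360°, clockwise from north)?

N = sin Δλ·cos φ₂ = +0.9465;  D = cos φ₁ sin φ₂ − sin φ₁ cos φ₂ cos Δλ = -0.2935
initial course = atan2(N, D) = 107.23°

107.2°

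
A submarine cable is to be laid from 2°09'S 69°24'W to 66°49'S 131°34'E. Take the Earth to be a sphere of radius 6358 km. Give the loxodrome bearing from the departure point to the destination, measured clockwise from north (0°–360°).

Meridional parts: M(φ₁)=-0.0375, M(φ₂)=-1.5842 → ΔM = -1.5466;  Δλ = -2.7757 rad
tan C = Δλ / ΔM = +1.7946 → C = 240.87°

240.9°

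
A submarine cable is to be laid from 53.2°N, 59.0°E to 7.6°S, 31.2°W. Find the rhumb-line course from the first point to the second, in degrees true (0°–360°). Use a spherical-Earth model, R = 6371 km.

231.9°

Δψ = ln[tan(π/4+φ₂/2)/tan(π/4+φ₁/2)] = -1.2337
Δλ = -1.5743 rad (taken the short way round)
course = atan2(Δλ, Δψ) = 231.92°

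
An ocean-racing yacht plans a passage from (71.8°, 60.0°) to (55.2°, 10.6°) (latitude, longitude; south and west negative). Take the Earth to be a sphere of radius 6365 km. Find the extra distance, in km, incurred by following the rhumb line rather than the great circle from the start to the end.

75 km

Great circle: cos σ = sin φ₁ sin φ₂ + cos φ₁ cos φ₂ cos Δλ,  σ = 0.4600 rad → d_gc = 2927.62 km
Rhumb line: Δψ = -0.6712, q = Δφ/Δψ = 0.4317, d_rh = R√(Δφ²+q²Δλ²) = 3002.13 km
Excess = 3002.13 − 2927.62 = 74.51 ≈ 75 km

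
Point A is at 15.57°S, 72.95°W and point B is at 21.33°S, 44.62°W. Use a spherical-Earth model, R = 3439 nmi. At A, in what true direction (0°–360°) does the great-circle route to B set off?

N = sin Δλ·cos φ₂ = +0.4420;  D = cos φ₁ sin φ₂ − sin φ₁ cos φ₂ cos Δλ = -0.1303
initial course = atan2(N, D) = 106.42°

106.4°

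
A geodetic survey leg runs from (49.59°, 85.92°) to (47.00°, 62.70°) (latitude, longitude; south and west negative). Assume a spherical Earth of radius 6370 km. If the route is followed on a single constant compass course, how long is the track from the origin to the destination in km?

1741 km

Δψ = ln[tan(π/4+φ₂/2)/tan(π/4+φ₁/2)] = -0.0680;  Δφ = -0.0452 rad,  Δλ = -0.4053 rad
q = Δφ/Δψ = 0.6651
d = R·√(Δφ² + q²Δλ²) = 6370·0.27330 = 1741 km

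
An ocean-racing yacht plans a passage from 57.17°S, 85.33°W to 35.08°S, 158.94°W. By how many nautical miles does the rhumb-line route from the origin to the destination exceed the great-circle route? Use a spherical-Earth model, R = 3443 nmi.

Great circle: cos σ = sin φ₁ sin φ₂ + cos φ₁ cos φ₂ cos Δλ,  σ = 0.9171 rad → d_gc = 3157.6 nmi
Rhumb line: Δψ = +0.5676, q = Δφ/Δψ = 0.6793, d_rh = R√(Δφ²+q²Δλ²) = 3284.8 nmi
Excess = 3284.8 − 3157.6 = 127.2 ≈ 127 nmi

127 nmi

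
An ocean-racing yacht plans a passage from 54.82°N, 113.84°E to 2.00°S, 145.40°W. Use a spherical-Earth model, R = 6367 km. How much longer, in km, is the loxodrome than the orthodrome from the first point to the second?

Great circle: cos σ = sin φ₁ sin φ₂ + cos φ₁ cos φ₂ cos Δλ,  σ = 1.7072 rad → d_gc = 10870.0 km
Rhumb line: Δψ = -1.1837, q = Δφ/Δψ = 0.8378, d_rh = R√(Δφ²+q²Δλ²) = 11307.9 km
Excess = 11307.9 − 10870.0 = 437.9 ≈ 438 km

438 km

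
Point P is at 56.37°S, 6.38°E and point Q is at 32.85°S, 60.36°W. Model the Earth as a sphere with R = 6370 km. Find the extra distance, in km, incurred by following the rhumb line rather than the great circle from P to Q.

174 km

Great circle: cos σ = sin φ₁ sin φ₂ + cos φ₁ cos φ₂ cos Δλ,  σ = 0.8823 rad → d_gc = 5620.1 km
Rhumb line: Δψ = +0.5890, q = Δφ/Δψ = 0.6969, d_rh = R√(Δφ²+q²Δλ²) = 5794.5 km
Excess = 5794.5 − 5620.1 = 174.4 ≈ 174 km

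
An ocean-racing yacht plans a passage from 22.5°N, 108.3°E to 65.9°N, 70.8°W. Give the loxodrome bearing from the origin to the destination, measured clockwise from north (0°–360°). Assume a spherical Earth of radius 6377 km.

290.1°

Meridional parts: M(φ₁)=+0.4032, M(φ₂)=+1.5443 → ΔM = +1.1411;  Δλ = -3.1259 rad
tan C = Δλ / ΔM = -2.7394 → C = 290.05°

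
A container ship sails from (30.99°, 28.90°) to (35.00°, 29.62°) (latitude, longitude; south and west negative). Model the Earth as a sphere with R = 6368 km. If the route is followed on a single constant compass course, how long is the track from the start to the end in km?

451 km

Rhumb course C = atan2(Δλ, Δψ) with Δψ = ln[tan(π/4+φ₂/2)/tan(π/4+φ₁/2)] = +0.0835, Δλ = +0.0126 → C = 8.56°
d = R·|Δφ| / |cos C| = 6368·0.06999 / 0.98886 = 451 km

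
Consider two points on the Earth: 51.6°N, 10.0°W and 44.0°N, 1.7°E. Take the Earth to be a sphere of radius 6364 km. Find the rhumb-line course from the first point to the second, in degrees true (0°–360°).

Meridional parts: M(φ₁)=+1.0549, M(φ₂)=+0.8569 → ΔM = -0.1980;  Δλ = +0.2042 rad
tan C = Δλ / ΔM = -1.0315 → C = 134.11°

134.1°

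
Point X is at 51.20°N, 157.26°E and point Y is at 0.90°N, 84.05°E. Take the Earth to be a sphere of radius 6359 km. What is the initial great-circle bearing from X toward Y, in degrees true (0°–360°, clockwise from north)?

257.3°

θ = atan2( sin Δλ·cos φ₂ ,  cos φ₁ sin φ₂ − sin φ₁ cos φ₂ cos Δλ )
  = atan2(-0.9573, -0.2153) = 257.33°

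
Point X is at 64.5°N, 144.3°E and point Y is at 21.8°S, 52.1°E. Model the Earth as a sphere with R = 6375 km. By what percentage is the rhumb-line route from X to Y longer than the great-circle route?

2.9%

Great circle: σ = 1.9289 rad → d_gc = Rσ = 12297.0 km
Rhumb: Δφ = -1.5062, Δλ = -1.6092, Δψ = -1.8760, q = Δφ/Δψ = 0.8029 → d_rh = R√(Δφ²+q²Δλ²) = 12650.7 km
Excess = (12650.7 − 12297.0) / 12297.0 = 353.7 / 12297.0 = 2.88% ≈ 2.9%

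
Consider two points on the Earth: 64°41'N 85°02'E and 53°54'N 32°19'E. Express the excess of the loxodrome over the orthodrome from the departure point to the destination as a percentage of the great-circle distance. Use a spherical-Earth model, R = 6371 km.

Great circle: σ = 0.4886 rad → d_gc = Rσ = 3112.6 km
Rhumb: Δφ = -0.1882, Δλ = -0.9201, Δψ = -0.3722, q = Δφ/Δψ = 0.5056 → d_rh = R√(Δφ²+q²Δλ²) = 3197.1 km
Excess = (3197.1 − 3112.6) / 3112.6 = 84.5 / 3112.6 = 2.71% ≈ 2.7%

2.7%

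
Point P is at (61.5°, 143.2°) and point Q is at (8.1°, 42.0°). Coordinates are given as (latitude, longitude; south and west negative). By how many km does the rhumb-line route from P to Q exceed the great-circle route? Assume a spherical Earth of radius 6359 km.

Great circle: cos σ = sin φ₁ sin φ₂ + cos φ₁ cos φ₂ cos Δλ,  σ = 1.5387 rad → d_gc = 9784.7 km
Rhumb line: Δψ = -1.2287, q = Δφ/Δψ = 0.7585, d_rh = R√(Δφ²+q²Δλ²) = 10378.3 km
Excess = 10378.3 − 9784.7 = 593.6 ≈ 594 km

594 km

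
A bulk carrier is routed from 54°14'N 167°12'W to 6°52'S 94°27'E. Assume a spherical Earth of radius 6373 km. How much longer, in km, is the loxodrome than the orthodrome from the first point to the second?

365 km

Great circle: cos σ = sin φ₁ sin φ₂ + cos φ₁ cos φ₂ cos Δλ,  σ = 1.7531 rad → d_gc = 11172.4 km
Rhumb line: Δψ = -1.2513, q = Δφ/Δψ = 0.8523, d_rh = R√(Δφ²+q²Δλ²) = 11537.3 km
Excess = 11537.3 − 11172.4 = 364.9 ≈ 365 km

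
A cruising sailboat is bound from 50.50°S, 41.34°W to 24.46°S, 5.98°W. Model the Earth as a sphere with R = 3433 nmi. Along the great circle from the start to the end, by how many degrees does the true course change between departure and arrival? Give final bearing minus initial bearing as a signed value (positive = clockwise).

At departure: θ₁ = atan2(sin Δλ cos φ₂, cos φ₁ sin φ₂ − sin φ₁ cos φ₂ cos Δλ) = 59.57°
At arrival: θ₂ = atan2(sin Δλ cos φ₁, −cos φ₂ sin φ₁ + sin φ₂ cos φ₁ cos Δλ) = 37.05°
Δθ = θ₂ − θ₁ = -22.5°

-22.5°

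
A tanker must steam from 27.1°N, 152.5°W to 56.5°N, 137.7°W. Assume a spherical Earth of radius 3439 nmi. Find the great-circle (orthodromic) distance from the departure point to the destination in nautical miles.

Haversine: a = sin²(Δφ/2)+cos φ₁ cos φ₂ sin²(Δλ/2) = 0.07254;  σ = 2·atan2(√a,√(1−a))
σ = 31.250° → d = Rσ = 3439·0.54541 = 1876 nmi

1876 nmi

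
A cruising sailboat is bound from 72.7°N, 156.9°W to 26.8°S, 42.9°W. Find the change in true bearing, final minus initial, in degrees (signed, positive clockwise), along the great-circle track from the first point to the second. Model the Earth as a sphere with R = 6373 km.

+85.8°

At departure: θ₁ = atan2(sin Δλ cos φ₂, cos φ₁ sin φ₂ − sin φ₁ cos φ₂ cos Δλ) = 75.39°
At arrival: θ₂ = atan2(sin Δλ cos φ₁, −cos φ₂ sin φ₁ + sin φ₂ cos φ₁ cos Δλ) = 161.19°
Δθ = θ₂ − θ₁ = +85.8°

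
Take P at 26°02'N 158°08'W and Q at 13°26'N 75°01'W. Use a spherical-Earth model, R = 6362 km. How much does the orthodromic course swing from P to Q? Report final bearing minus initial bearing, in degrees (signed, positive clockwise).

+33.5°

At departure: θ₁ = atan2(sin Δλ cos φ₂, cos φ₁ sin φ₂ − sin φ₁ cos φ₂ cos Δλ) = 80.73°
At arrival: θ₂ = atan2(sin Δλ cos φ₁, −cos φ₂ sin φ₁ + sin φ₂ cos φ₁ cos Δλ) = 114.25°
Δθ = θ₂ − θ₁ = +33.5°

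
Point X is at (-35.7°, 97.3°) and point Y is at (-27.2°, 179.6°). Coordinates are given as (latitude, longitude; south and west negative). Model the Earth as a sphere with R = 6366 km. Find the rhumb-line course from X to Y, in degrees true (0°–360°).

Meridional parts: M(φ₁)=-0.6678, M(φ₂)=-0.4936 → ΔM = +0.1742;  Δλ = +1.4364 rad
tan C = Δλ / ΔM = +8.2467 → C = 83.09°

83.1°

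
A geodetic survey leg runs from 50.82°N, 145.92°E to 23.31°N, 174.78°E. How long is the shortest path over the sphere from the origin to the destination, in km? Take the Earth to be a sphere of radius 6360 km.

3932 km

cos σ = sin φ₁ sin φ₂ + cos φ₁ cos φ₂ cos Δλ
      = sin(50.82°)sin(23.31°) + cos(50.82°)cos(23.31°)cos(28.86°) = 0.8149
σ = 35.425° → d = Rσ = 6360·0.61829 = 3932 km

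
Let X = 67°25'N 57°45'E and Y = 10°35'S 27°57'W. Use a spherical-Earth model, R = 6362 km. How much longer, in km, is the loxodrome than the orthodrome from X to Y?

374 km

Great circle: cos σ = sin φ₁ sin φ₂ + cos φ₁ cos φ₂ cos Δλ,  σ = 1.7125 rad → d_gc = 10895.2 km
Rhumb line: Δψ = -1.7969, q = Δφ/Δψ = 0.7576, d_rh = R√(Δφ²+q²Δλ²) = 11269.0 km
Excess = 11269.0 − 10895.2 = 373.8 ≈ 374 km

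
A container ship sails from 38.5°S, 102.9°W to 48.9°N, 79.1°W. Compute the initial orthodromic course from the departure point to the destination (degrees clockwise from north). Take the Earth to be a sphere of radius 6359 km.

15.4°

θ = atan2( sin Δλ·cos φ₂ ,  cos φ₁ sin φ₂ − sin φ₁ cos φ₂ cos Δλ )
  = atan2(+0.2653, +0.9642) = 15.38°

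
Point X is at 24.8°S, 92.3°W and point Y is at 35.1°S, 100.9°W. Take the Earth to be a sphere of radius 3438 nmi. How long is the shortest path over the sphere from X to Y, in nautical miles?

cos σ = sin φ₁ sin φ₂ + cos φ₁ cos φ₂ cos Δλ
      = sin(-24.80°)sin(-35.10°) + cos(-24.80°)cos(-35.10°)cos(-8.60°) = 0.9755
σ = 12.700° → d = Rσ = 3438·0.22166 = 762 nmi

762 nmi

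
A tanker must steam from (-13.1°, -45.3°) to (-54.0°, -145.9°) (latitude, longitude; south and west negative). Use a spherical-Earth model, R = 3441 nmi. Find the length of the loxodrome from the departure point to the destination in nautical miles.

Δψ = ln[tan(π/4+φ₂/2)/tan(π/4+φ₁/2)] = -0.8935;  Δφ = -0.7138 rad,  Δλ = -1.7558 rad
q = Δφ/Δψ = 0.7989
d = R·√(Δφ² + q²Δλ²) = 3441·1.57391 = 5416 nmi

5416 nmi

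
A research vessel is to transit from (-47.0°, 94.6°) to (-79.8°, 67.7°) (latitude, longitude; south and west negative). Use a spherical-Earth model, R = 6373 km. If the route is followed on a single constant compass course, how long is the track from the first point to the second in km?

3826 km

Δψ = ln[tan(π/4+φ₂/2)/tan(π/4+φ₁/2)] = -1.4847;  Δφ = -0.5725 rad,  Δλ = -0.4695 rad
q = Δφ/Δψ = 0.3856
d = R·√(Δφ² + q²Δλ²) = 6373·0.60041 = 3826 km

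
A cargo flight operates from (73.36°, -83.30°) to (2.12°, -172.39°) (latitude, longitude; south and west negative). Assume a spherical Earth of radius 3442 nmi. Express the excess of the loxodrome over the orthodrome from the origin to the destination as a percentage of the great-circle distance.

5.3%

Great circle: σ = 1.5308 rad → d_gc = Rσ = 5269.0 nmi
Rhumb: Δφ = -1.2434, Δλ = -1.5549, Δψ = -1.8855, q = Δφ/Δψ = 0.6594 → d_rh = R√(Δφ²+q²Δλ²) = 5547.3 nmi
Excess = (5547.3 − 5269.0) / 5269.0 = 278.3 / 5269.0 = 5.28% ≈ 5.3%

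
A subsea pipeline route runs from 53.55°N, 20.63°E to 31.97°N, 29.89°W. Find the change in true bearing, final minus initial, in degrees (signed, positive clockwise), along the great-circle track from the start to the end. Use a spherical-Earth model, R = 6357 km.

-36.1°

Initial bearing θ₁ = atan2(sin Δλ cos φ₂, cos φ₁ sin φ₂ − sin φ₁ cos φ₂ cos Δλ) = 259.68°
Final bearing θ₂ = (initial bearing from the destination back to the start) + 180° = 223.55°
Δθ = θ₂ − θ₁ = -36.1°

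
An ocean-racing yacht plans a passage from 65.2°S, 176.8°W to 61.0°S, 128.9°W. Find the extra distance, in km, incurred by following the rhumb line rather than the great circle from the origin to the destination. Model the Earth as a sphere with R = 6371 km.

57 km

Great circle: cos σ = sin φ₁ sin φ₂ + cos φ₁ cos φ₂ cos Δλ,  σ = 0.3756 rad → d_gc = 2392.8 km
Rhumb line: Δψ = +0.1623, q = Δφ/Δψ = 0.4515, d_rh = R√(Δφ²+q²Δλ²) = 2450.0 km
Excess = 2450.0 − 2392.8 = 57.2 ≈ 57 km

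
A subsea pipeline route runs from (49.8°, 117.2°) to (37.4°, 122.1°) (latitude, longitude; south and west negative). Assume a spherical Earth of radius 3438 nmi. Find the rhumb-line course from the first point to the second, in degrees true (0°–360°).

Δψ = ln[tan(π/4+φ₂/2)/tan(π/4+φ₁/2)] = -0.3005
Δλ = +0.0855 rad (taken the short way round)
course = atan2(Δλ, Δψ) = 164.11°

164.1°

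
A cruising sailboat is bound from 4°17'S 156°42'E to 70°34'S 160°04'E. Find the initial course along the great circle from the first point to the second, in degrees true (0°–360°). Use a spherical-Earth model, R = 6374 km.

θ = atan2( sin Δλ·cos φ₂ ,  cos φ₁ sin φ₂ − sin φ₁ cos φ₂ cos Δλ )
  = atan2(+0.0195, -0.9156) = 178.78°

178.8°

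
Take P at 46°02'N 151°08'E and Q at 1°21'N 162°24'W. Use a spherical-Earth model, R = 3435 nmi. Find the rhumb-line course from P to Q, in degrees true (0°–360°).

137.5°

Δψ = ln[tan(π/4+φ₂/2)/tan(π/4+φ₁/2)] = -0.8835
Δλ = +0.8110 rad (taken the short way round)
course = atan2(Δλ, Δψ) = 137.45°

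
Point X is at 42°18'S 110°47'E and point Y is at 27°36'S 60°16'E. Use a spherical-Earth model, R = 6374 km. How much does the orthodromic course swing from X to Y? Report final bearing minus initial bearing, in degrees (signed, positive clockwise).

At departure: θ₁ = atan2(sin Δλ cos φ₂, cos φ₁ sin φ₂ − sin φ₁ cos φ₂ cos Δλ) = 273.06°
At arrival: θ₂ = atan2(sin Δλ cos φ₁, −cos φ₂ sin φ₁ + sin φ₂ cos φ₁ cos Δλ) = 303.55°
Δθ = θ₂ − θ₁ = +30.5°

+30.5°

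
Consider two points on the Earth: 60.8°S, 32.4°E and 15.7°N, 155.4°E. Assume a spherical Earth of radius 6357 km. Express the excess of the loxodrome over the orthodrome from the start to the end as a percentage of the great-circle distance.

6.2%

Great circle: σ = 2.0852 rad → d_gc = Rσ = 13255.6 km
Rhumb: Δφ = +1.3352, Δλ = +2.1468, Δψ = +1.6227, q = Δφ/Δψ = 0.8228 → d_rh = R√(Δφ²+q²Δλ²) = 14075.6 km
Excess = (14075.6 − 13255.6) / 13255.6 = 820.0 / 13255.6 = 6.19% ≈ 6.2%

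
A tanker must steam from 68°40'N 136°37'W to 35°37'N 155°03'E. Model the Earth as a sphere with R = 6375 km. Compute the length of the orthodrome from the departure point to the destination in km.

cos σ = sin φ₁ sin φ₂ + cos φ₁ cos φ₂ cos Δλ
      = sin(68.67°)sin(35.62°) + cos(68.67°)cos(35.62°)cos(-68.33°) = 0.6516
σ = 49.334° → d = Rσ = 6375·0.86105 = 5489 km

5489 km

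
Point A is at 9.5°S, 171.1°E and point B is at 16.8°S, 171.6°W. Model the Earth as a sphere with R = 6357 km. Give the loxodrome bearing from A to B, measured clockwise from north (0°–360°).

Δψ = ln[tan(π/4+φ₂/2)/tan(π/4+φ₁/2)] = -0.1309
Δλ = +0.3019 rad (taken the short way round)
course = atan2(Δλ, Δψ) = 113.44°

113.4°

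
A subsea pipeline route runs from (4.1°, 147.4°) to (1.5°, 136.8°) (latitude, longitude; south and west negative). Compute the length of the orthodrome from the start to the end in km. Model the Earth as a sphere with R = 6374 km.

cos σ = sin φ₁ sin φ₂ + cos φ₁ cos φ₂ cos Δλ
      = sin(4.10°)sin(1.50°) + cos(4.10°)cos(1.50°)cos(-10.60°) = 0.9820
σ = 10.901° → d = Rσ = 6374·0.19026 = 1213 km

1213 km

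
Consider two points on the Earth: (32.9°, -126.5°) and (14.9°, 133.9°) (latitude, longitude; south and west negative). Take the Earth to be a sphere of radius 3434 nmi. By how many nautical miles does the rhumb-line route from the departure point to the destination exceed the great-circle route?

153 nmi

Great circle: cos σ = sin φ₁ sin φ₂ + cos φ₁ cos φ₂ cos Δλ,  σ = 1.5664 rad → d_gc = 5379.2 nmi
Rhumb line: Δψ = -0.3456, q = Δφ/Δψ = 0.9090, d_rh = R√(Δφ²+q²Δλ²) = 5532.4 nmi
Excess = 5532.4 − 5379.2 = 153.2 ≈ 153 nmi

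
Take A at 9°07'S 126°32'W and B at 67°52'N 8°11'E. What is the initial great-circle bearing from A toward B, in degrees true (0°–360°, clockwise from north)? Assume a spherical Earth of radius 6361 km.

17.1°

N = sin Δλ·cos φ₂ = +0.2677;  D = cos φ₁ sin φ₂ − sin φ₁ cos φ₂ cos Δλ = +0.8726
initial course = atan2(N, D) = 17.06°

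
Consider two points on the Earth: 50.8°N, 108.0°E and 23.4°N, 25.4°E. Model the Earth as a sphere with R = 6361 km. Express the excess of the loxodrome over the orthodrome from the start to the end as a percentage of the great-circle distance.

Great circle: σ = 1.1783 rad → d_gc = Rσ = 7495.3 km
Rhumb: Δφ = -0.4782, Δλ = -1.4416, Δψ = -0.6123, q = Δφ/Δψ = 0.7810 → d_rh = R√(Δφ²+q²Δλ²) = 7781.1 km
Excess = (7781.1 − 7495.3) / 7495.3 = 285.8 / 7495.3 = 3.81% ≈ 3.8%

3.8%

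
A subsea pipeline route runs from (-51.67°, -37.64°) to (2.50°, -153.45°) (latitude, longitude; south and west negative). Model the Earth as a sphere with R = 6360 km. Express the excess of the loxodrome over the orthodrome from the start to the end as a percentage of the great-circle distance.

5.2%

Great circle: σ = 1.8797 rad → d_gc = Rσ = 11954.7 km
Rhumb: Δφ = +0.9454, Δλ = -2.0213, Δψ = +1.1005, q = Δφ/Δψ = 0.8591 → d_rh = R√(Δφ²+q²Δλ²) = 12574.9 km
Excess = (12574.9 − 11954.7) / 11954.7 = 620.2 / 11954.7 = 5.19% ≈ 5.2%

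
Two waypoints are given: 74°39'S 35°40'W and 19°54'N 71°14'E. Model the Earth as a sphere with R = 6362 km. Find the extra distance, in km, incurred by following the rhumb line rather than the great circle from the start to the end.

770 km

Great circle: cos σ = sin φ₁ sin φ₂ + cos φ₁ cos φ₂ cos Δλ,  σ = 1.9830 rad → d_gc = 12615.6 km
Rhumb line: Δψ = +2.3588, q = Δφ/Δψ = 0.6996, d_rh = R√(Δφ²+q²Δλ²) = 13385.9 km
Excess = 13385.9 − 12615.6 = 770.3 ≈ 770 km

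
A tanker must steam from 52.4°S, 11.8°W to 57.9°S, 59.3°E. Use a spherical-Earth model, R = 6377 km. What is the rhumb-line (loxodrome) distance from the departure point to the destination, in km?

4554 km

Rhumb course C = atan2(Δλ, Δψ) with Δψ = ln[tan(π/4+φ₂/2)/tan(π/4+φ₁/2)] = -0.1683, Δλ = +1.2409 → C = 97.72°
d = R·|Δφ| / |cos C| = 6377·0.09599 / 0.13441 = 4554 km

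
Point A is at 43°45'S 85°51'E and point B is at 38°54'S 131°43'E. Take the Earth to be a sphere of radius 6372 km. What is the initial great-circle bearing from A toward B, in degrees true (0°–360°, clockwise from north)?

N = sin Δλ·cos φ₂ = +0.5586;  D = cos φ₁ sin φ₂ − sin φ₁ cos φ₂ cos Δλ = -0.0789
initial course = atan2(N, D) = 98.04°

98.0°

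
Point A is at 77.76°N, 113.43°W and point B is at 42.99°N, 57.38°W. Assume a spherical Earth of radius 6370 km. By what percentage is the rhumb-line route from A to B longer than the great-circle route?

3.1%

Great circle: σ = 0.7182 rad → d_gc = Rσ = 4575.1 km
Rhumb: Δφ = -0.6069, Δλ = +0.9783, Δψ = -1.4002, q = Δφ/Δψ = 0.4334 → d_rh = R√(Δφ²+q²Δλ²) = 4715.6 km
Excess = (4715.6 − 4575.1) / 4575.1 = 140.5 / 4575.1 = 3.07% ≈ 3.1%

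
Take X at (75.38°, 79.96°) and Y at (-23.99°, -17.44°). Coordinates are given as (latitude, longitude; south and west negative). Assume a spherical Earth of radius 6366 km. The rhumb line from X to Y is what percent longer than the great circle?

4.7%

Great circle: σ = 2.0077 rad → d_gc = Rσ = 12780.9 km
Rhumb: Δφ = -1.7343, Δλ = -1.7000, Δψ = -2.4850, q = Δφ/Δψ = 0.6979 → d_rh = R√(Δφ²+q²Δλ²) = 13376.9 km
Excess = (13376.9 − 12780.9) / 12780.9 = 596.0 / 12780.9 = 4.66% ≈ 4.7%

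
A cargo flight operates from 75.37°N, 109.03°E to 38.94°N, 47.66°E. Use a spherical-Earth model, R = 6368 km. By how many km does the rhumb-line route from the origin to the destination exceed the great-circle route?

179 km

Great circle: cos σ = sin φ₁ sin φ₂ + cos φ₁ cos φ₂ cos Δλ,  σ = 0.7922 rad → d_gc = 5044.9 km
Rhumb line: Δψ = -1.3139, q = Δφ/Δψ = 0.4839, d_rh = R√(Δφ²+q²Δλ²) = 5223.8 km
Excess = 5223.8 − 5044.9 = 178.9 ≈ 179 km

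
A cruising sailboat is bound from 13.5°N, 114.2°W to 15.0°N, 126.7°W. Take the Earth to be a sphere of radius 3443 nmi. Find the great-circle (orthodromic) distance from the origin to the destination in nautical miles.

733 nmi

Haversine: a = sin²(Δφ/2)+cos φ₁ cos φ₂ sin²(Δλ/2) = 0.01130;  σ = 2·atan2(√a,√(1−a))
σ = 12.206° → d = Rσ = 3443·0.21304 = 733 nmi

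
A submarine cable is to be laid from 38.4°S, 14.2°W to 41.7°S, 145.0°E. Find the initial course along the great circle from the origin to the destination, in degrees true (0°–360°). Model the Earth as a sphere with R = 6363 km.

θ = atan2( sin Δλ·cos φ₂ ,  cos φ₁ sin φ₂ − sin φ₁ cos φ₂ cos Δλ )
  = atan2(+0.2651, -0.9549) = 164.48°

164.5°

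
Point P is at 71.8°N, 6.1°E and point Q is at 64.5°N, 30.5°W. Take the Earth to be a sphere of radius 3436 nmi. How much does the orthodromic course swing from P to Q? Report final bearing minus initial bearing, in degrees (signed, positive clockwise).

Initial bearing θ₁ = atan2(sin Δλ cos φ₂, cos φ₁ sin φ₂ − sin φ₁ cos φ₂ cos Δλ) = 259.75°
Final bearing θ₂ = (initial bearing from the destination back to the start) + 180° = 225.55°
Δθ = θ₂ − θ₁ = -34.2°

-34.2°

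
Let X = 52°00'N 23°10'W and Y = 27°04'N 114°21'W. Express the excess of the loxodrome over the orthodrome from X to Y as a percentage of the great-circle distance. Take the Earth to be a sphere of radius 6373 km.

5.3%

Great circle: σ = 1.2162 rad → d_gc = Rσ = 7750.6 km
Rhumb: Δφ = -0.4352, Δλ = -1.5914, Δψ = -0.5751, q = Δφ/Δψ = 0.7566 → d_rh = R√(Δφ²+q²Δλ²) = 8159.7 km
Excess = (8159.7 − 7750.6) / 7750.6 = 409.1 / 7750.6 = 5.28% ≈ 5.3%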